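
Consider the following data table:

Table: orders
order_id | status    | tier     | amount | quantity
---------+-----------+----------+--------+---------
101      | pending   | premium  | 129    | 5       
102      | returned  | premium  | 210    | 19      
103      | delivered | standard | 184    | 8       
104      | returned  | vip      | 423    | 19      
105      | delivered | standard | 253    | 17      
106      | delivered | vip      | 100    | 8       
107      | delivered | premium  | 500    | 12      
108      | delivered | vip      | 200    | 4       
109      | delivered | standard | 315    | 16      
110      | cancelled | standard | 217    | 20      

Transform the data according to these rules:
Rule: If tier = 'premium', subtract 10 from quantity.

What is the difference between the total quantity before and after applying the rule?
30

Step 1: Original sum of quantity = 128
Step 2: 3 records have tier = 'premium'
Step 3: Each affected record changes by -10
Step 4: Total change = 3 × -10 = -30
Step 5: New sum = 128 + -30 = 98
Step 6: Difference = |98 - 128| = 30
        (Sum decreased by 30)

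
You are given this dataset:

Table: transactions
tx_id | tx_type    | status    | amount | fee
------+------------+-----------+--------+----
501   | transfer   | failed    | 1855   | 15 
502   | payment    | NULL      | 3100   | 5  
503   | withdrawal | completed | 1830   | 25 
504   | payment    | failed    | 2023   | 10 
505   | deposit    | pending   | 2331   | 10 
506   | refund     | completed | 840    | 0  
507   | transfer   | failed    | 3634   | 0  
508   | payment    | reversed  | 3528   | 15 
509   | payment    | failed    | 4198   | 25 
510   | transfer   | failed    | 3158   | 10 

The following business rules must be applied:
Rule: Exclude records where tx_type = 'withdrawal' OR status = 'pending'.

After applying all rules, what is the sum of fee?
80

Step 1: Find records where tx_type = 'withdrawal' OR status = 'pending'
Step 2: 2 records match, summing to 35
Step 3: Original sum: 115
Step 4: Remaining sum = 115 - 35 = 80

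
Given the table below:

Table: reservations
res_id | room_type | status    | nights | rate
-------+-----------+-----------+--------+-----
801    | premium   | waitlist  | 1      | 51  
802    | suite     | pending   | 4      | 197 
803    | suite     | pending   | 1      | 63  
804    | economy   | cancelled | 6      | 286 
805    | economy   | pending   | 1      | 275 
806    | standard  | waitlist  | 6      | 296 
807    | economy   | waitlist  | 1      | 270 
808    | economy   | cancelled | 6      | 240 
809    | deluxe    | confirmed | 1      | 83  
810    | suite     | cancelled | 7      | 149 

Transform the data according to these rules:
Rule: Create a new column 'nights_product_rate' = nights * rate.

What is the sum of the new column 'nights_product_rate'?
7505

Step 1: For each record, compute nights * rate
Example calculations:
  1 * 51 = 51
  4 * 197 = 788
  1 * 63 = 63
  ...
Step 2: Sum all derived values
Step 3: Total = 7505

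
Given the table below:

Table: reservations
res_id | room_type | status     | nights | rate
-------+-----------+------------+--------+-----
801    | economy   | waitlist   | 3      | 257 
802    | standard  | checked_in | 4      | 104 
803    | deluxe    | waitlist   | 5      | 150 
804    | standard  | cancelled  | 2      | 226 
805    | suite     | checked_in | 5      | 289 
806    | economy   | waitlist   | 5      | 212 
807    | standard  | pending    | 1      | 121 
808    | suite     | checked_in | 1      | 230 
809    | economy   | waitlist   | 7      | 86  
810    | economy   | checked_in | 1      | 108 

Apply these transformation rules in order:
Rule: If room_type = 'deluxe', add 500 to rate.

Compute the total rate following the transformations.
2283

Step 1: Count records where room_type = 'deluxe': 1
Step 2: Total bonus added: 1 × 500 = 500
Step 3: Original sum of rate: 1783
Step 4: Final sum = 1783 + 500 = 2283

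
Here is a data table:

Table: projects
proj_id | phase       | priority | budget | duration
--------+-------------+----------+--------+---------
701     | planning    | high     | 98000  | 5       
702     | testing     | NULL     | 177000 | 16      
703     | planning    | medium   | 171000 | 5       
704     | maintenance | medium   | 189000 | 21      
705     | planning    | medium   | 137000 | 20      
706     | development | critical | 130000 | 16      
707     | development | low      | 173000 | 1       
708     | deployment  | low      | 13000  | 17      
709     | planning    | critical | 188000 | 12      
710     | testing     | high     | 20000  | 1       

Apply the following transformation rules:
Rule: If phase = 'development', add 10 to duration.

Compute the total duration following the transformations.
134

Step 1: Count records where phase = 'development': 2
Step 2: Total bonus added: 2 × 10 = 20
Step 3: Original sum of duration: 114
Step 4: Final sum = 114 + 20 = 134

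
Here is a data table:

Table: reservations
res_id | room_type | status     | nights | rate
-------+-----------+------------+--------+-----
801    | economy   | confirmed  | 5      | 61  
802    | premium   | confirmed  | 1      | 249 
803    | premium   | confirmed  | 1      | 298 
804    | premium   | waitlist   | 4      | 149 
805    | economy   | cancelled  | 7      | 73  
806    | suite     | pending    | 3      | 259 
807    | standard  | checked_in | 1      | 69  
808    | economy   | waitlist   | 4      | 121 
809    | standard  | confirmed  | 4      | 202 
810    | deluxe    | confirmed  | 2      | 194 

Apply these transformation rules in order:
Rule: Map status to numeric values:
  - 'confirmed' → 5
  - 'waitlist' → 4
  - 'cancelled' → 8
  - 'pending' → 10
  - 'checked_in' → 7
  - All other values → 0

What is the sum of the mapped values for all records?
58

Step 1: Apply mapping to each record
Step 2: Count by status:
  'confirmed': 5 records × 5 = 25
  'waitlist': 2 records × 4 = 8
  'cancelled': 1 records × 8 = 8
  'pending': 1 records × 10 = 10
  'checked_in': 1 records × 7 = 7
Step 3: Sum all mapped values = 58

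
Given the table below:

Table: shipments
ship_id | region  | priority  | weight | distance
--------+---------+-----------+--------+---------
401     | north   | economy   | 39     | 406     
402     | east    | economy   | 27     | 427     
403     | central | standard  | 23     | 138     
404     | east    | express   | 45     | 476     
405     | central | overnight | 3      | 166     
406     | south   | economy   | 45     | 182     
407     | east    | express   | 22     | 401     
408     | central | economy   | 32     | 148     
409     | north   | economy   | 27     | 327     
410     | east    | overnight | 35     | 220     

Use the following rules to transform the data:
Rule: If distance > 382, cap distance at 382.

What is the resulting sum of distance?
2709

Step 1: 4 records have distance > 382
Step 2: These records originally summed to 1710
Step 3: After capping: 4 × 382 = 1528
Step 4: Unaffected records sum: 1181
Step 5: Final sum = 1528 + 1181 = 2709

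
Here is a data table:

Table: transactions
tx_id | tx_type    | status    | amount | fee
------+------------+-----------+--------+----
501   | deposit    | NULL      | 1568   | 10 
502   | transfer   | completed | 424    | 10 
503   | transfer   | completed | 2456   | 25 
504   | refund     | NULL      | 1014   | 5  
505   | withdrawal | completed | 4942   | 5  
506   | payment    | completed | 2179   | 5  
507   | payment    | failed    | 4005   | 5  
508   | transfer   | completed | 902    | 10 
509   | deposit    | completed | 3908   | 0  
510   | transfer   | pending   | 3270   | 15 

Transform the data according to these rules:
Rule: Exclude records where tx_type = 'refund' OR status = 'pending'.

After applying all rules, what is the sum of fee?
70

Step 1: Find records where tx_type = 'refund' OR status = 'pending'
Step 2: 2 records match, summing to 20
Step 3: Original sum: 90
Step 4: Remaining sum = 90 - 20 = 70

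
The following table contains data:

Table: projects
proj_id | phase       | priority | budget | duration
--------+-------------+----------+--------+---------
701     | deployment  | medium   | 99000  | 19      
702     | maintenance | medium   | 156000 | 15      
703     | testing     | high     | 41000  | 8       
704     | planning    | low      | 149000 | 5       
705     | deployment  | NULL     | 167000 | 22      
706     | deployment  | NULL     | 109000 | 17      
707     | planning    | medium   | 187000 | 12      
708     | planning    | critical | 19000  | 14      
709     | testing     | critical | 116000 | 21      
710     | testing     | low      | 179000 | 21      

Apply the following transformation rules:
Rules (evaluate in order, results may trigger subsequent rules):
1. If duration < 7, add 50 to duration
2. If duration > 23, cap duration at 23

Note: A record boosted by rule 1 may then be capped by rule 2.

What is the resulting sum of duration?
172

Step 1: Apply rule 1 to records with duration < 7
  - 1 records get bonus of 50
  - Of these, 1 records then exceed 23 and get capped
Step 2: Apply rule 2 to records with duration > 23
  - 0 records (original) are capped
Step 3: Calculate final sum = 172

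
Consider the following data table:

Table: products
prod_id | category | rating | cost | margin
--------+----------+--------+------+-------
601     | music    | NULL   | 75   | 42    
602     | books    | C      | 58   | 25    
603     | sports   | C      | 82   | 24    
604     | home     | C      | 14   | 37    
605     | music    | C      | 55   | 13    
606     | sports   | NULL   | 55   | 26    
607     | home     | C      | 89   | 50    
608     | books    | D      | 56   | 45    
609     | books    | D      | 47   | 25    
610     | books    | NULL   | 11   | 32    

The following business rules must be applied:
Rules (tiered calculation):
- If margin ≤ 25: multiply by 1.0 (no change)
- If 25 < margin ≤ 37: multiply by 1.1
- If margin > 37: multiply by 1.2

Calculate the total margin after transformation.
355.9

Step 1: Tier 1 (margin ≤ 25): 4 records, sum = 87 × 1.0 = 87.0
Step 2: Tier 2 (25 < margin ≤ 37): 3 records, sum = 95 × 1.1 = 104.5
Step 3: Tier 3 (margin > 37): 3 records, sum = 137 × 1.2 = 164.4
Step 4: Final sum = 87.0 + 104.5 + 164.4 = 355.9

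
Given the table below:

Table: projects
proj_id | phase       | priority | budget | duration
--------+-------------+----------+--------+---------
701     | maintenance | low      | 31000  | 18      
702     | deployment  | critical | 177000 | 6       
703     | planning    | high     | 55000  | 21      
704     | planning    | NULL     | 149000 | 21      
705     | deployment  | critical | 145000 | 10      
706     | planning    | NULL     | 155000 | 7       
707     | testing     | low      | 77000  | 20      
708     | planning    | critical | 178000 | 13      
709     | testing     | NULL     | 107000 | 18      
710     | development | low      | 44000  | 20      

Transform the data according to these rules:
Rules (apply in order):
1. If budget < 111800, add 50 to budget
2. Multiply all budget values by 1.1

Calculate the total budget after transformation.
1230075.0

Step 1: Apply Rule 1 - Add 50 to records with budget < 111800
  - 5 records affected: 314000 + (5 × 50) = 314250
  - Unaffected records: 804000
  - Sum after Rule 1: 1118250
Step 2: Apply Rule 2 - Multiply all by 1.1
  - 1118250 × 1.1 = 1230075.0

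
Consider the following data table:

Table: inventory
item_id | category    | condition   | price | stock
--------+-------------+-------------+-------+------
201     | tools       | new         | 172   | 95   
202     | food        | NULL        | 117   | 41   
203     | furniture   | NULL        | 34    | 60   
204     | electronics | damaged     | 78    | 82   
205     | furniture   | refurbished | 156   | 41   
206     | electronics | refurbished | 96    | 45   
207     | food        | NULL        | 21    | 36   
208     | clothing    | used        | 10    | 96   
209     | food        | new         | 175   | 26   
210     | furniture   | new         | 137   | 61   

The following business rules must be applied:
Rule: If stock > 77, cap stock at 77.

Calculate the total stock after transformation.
541

Step 1: 3 records have stock > 77
Step 2: These records originally summed to 273
Step 3: After capping: 3 × 77 = 231
Step 4: Unaffected records sum: 310
Step 5: Final sum = 231 + 310 = 541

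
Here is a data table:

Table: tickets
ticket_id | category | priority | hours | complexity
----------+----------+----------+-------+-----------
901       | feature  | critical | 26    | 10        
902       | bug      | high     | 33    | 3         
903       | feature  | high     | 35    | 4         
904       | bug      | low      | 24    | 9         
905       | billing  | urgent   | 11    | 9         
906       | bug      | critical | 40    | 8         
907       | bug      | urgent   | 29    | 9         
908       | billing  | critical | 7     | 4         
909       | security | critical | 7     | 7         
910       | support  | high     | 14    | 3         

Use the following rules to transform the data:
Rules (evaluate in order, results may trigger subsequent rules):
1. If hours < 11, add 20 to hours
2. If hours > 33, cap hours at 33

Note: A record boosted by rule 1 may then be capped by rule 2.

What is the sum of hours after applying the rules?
257

Step 1: Apply rule 1 to records with hours < 11
  - 2 records get bonus of 20
  - Of these, 0 records then exceed 33 and get capped
Step 2: Apply rule 2 to records with hours > 33
  - 2 records (original) are capped
Step 3: Calculate final sum = 257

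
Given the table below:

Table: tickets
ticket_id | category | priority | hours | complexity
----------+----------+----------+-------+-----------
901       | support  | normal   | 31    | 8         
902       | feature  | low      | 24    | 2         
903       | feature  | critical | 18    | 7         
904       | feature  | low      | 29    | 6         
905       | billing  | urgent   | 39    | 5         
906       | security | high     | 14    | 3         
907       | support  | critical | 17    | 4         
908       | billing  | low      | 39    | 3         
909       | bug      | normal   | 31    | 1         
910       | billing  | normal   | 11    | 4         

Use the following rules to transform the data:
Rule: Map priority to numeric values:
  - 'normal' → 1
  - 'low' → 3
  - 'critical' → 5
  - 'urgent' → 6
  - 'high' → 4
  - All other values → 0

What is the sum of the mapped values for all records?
32

Step 1: Apply mapping to each record
Step 2: Count by status:
  'normal': 3 records × 1 = 3
  'low': 3 records × 3 = 9
  'critical': 2 records × 5 = 10
  'urgent': 1 records × 6 = 6
  'high': 1 records × 4 = 4
Step 3: Sum all mapped values = 32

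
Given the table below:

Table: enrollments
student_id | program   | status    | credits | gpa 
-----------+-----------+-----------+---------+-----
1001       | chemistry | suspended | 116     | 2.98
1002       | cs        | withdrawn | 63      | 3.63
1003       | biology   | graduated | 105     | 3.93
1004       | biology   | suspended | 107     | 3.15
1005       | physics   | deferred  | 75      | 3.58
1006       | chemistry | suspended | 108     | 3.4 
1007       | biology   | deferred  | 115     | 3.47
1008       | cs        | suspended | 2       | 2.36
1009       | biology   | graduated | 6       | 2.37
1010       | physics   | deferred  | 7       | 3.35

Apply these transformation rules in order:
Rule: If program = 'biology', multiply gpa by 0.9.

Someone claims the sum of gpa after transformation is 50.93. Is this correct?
No, the correct result is 30.93.

Step 1: Calculate the correct sum after transformation
Step 2: Apply multiplier 0.9 to records where program = 'biology'
Step 3: Correct result = 30.93
Step 4: Claimed result = 50.93
Step 5: 30.93 ≠ 50.93
Conclusion: The claimed result is incorrect. The correct answer is 30.93.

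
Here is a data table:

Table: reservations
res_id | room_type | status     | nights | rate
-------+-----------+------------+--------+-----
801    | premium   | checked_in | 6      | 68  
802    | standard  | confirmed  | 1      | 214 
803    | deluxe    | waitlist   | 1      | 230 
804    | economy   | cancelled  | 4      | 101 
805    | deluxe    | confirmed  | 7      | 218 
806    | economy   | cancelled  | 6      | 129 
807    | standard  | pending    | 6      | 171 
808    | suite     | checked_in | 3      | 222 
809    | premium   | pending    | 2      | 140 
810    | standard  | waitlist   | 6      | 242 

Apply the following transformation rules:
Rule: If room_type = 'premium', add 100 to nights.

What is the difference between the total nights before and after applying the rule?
200

Step 1: Original sum of nights = 42
Step 2: 2 records have room_type = 'premium'
Step 3: Each affected record changes by 100
Step 4: Total change = 2 × 100 = 200
Step 5: New sum = 42 + 200 = 242
Step 6: Difference = |242 - 42| = 200
        (Sum increased by 200)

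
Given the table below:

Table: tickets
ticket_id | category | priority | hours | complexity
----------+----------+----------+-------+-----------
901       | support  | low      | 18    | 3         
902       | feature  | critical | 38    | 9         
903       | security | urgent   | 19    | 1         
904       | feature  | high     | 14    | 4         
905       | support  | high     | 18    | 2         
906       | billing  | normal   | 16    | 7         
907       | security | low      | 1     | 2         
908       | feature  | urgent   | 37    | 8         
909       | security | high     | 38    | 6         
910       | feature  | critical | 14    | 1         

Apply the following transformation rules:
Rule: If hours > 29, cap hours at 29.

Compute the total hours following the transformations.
187

Step 1: 3 records have hours > 29
Step 2: These records originally summed to 113
Step 3: After capping: 3 × 29 = 87
Step 4: Unaffected records sum: 100
Step 5: Final sum = 87 + 100 = 187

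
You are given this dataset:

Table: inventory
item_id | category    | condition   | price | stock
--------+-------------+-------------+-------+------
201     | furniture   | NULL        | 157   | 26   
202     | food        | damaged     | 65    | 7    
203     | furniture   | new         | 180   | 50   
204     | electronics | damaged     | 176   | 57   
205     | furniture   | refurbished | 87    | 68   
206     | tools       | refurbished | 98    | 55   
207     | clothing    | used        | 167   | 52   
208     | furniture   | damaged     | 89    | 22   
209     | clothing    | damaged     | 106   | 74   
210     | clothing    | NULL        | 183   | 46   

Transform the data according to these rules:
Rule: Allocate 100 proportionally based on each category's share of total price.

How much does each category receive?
clothing: 34.86, electronics: 13.46, food: 4.97, furniture: 39.22, tools: 7.49

Step 1: Calculate total price = 1308
Step 2: Calculate each category's proportion:
  clothing: 456/1308 = 34.86% → 34.86
  electronics: 176/1308 = 13.46% → 13.46
  food: 65/1308 = 4.97% → 4.97
  furniture: 513/1308 = 39.22% → 39.22
  tools: 98/1308 = 7.49% → 7.49
Step 3: Verify: sum of allocations ≈ 100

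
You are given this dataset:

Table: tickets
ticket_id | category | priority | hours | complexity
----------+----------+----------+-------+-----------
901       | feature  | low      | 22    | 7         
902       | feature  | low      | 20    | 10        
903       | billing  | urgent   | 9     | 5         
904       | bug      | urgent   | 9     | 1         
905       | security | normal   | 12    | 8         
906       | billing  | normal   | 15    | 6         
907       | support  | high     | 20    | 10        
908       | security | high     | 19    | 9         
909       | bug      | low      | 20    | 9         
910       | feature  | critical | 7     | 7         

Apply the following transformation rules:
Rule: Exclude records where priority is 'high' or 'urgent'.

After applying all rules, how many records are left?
6

Step 1: Count records to exclude
  - 2 (high) + 2 (urgent) = 4 records
Step 2: Total records: 10
Step 3: Remaining = 10 - 4 = 6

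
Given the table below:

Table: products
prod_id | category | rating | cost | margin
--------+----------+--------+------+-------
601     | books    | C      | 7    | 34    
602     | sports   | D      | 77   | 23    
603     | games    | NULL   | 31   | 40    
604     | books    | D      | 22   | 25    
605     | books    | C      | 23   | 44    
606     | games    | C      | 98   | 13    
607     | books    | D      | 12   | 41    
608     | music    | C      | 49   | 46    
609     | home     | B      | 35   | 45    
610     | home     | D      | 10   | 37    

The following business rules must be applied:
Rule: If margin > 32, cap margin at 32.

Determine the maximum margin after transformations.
32

Step 1: Original maximum margin = 46
Step 2: Apply cap at 32
Step 3: 7 records had margin > 32 and were capped
Step 4: Maximum after transformation = 32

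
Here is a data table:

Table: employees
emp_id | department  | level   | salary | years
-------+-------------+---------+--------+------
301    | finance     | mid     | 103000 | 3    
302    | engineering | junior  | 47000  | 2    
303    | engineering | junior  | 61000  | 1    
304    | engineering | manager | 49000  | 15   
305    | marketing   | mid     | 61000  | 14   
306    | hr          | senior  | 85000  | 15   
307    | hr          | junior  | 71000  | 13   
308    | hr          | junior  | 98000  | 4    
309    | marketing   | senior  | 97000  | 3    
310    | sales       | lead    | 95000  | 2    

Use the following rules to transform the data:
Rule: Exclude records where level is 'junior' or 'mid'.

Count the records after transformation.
4

Step 1: Count records to exclude
  - 4 (junior) + 2 (mid) = 6 records
Step 2: Total records: 10
Step 3: Remaining = 10 - 6 = 4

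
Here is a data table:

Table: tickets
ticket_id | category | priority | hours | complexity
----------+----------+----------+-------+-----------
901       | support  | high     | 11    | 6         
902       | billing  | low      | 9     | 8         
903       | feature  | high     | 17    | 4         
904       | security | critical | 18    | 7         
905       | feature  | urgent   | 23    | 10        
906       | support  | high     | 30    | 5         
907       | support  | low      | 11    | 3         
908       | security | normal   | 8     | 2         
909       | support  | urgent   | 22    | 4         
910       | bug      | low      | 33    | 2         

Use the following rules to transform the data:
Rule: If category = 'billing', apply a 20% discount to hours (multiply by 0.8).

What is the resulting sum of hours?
180.2

Step 1: Records with category = 'billing' have total hours = 9
Step 2: Apply multiplier: 9 × 0.8 = 7.2
Step 3: Other records total: 173
Step 4: Final sum = 7.2 + 173 = 180.2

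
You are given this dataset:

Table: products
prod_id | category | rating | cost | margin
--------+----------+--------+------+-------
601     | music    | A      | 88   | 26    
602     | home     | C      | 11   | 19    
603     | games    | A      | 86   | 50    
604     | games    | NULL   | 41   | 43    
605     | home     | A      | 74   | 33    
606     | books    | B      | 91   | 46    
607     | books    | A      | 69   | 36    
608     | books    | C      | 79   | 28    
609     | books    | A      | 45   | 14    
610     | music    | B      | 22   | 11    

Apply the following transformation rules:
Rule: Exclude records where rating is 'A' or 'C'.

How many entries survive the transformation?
3

Step 1: Count records to exclude
  - 5 (A) + 2 (C) = 7 records
Step 2: Total records: 10
Step 3: Remaining = 10 - 7 = 3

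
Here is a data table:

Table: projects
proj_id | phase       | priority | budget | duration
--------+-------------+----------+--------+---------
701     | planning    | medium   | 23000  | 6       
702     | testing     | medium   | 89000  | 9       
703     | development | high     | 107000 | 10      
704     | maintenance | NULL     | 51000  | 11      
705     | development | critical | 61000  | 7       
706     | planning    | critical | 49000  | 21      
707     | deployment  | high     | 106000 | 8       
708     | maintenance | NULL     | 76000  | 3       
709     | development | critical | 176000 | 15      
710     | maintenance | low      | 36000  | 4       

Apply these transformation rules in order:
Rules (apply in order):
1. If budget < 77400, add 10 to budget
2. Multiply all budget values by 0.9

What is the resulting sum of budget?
696654.0

Step 1: Apply Rule 1 - Add 10 to records with budget < 77400
  - 6 records affected: 296000 + (6 × 10) = 296060
  - Unaffected records: 478000
  - Sum after Rule 1: 774060
Step 2: Apply Rule 2 - Multiply all by 0.9
  - 774060 × 0.9 = 696654.0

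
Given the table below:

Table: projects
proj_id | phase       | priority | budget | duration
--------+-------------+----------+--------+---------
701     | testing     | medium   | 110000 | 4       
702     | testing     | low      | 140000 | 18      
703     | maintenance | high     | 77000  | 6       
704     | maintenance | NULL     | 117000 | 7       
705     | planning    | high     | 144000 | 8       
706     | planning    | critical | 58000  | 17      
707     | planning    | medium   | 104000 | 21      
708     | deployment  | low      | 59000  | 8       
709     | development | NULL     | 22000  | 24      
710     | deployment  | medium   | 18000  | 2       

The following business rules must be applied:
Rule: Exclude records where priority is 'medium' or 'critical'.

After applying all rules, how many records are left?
6

Step 1: Count records to exclude
  - 3 (medium) + 1 (critical) = 4 records
Step 2: Total records: 10
Step 3: Remaining = 10 - 4 = 6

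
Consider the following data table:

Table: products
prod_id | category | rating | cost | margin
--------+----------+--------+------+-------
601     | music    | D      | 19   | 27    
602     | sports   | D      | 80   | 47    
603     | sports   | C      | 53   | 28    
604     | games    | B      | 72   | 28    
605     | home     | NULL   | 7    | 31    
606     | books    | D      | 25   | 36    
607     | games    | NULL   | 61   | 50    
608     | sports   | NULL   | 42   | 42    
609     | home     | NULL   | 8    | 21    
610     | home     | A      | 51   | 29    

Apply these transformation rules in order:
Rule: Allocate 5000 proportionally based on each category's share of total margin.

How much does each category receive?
books: 530.97, games: 1150.44, home: 1194.69, music: 398.23, sports: 1725.66

Step 1: Calculate total margin = 339
Step 2: Calculate each category's proportion:
  books: 36/339 = 10.62% → 530.97
  games: 78/339 = 23.01% → 1150.44
  home: 81/339 = 23.89% → 1194.69
  music: 27/339 = 7.96% → 398.23
  sports: 117/339 = 34.51% → 1725.66
Step 3: Verify: sum of allocations ≈ 5000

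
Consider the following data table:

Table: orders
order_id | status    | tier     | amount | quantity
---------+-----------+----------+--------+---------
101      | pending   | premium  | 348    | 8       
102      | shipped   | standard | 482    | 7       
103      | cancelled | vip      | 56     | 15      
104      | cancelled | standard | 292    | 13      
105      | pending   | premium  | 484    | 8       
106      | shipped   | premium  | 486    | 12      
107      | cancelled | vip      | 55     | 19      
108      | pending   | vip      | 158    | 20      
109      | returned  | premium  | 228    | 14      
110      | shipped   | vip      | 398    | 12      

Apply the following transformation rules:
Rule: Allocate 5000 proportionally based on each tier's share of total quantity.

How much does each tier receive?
premium: 1640.62, standard: 781.25, vip: 2578.12

Step 1: Calculate total quantity = 128
Step 2: Calculate each tier's proportion:
  premium: 42/128 = 32.81% → 1640.62
  standard: 20/128 = 15.62% → 781.25
  vip: 66/128 = 51.56% → 2578.12
Step 3: Verify: sum of allocations ≈ 5000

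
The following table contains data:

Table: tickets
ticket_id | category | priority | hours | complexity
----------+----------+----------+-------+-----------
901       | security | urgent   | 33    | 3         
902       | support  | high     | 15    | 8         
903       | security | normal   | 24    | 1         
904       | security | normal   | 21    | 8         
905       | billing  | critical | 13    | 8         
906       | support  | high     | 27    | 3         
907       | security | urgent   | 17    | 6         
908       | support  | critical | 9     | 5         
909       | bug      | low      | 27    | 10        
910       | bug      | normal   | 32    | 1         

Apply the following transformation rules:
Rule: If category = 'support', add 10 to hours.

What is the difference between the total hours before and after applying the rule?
30

Step 1: Original sum of hours = 218
Step 2: 3 records have category = 'support'
Step 3: Each affected record changes by 10
Step 4: Total change = 3 × 10 = 30
Step 5: New sum = 218 + 30 = 248
Step 6: Difference = |248 - 218| = 30
        (Sum increased by 30)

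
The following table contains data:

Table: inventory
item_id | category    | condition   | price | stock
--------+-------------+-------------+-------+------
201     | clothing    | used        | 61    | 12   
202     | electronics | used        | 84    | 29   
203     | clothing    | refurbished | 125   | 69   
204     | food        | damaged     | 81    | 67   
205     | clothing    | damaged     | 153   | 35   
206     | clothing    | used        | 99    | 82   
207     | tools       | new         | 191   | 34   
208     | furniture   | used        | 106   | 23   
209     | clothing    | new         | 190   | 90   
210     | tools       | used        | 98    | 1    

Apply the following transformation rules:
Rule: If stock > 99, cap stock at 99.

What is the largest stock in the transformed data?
90

Step 1: Original maximum stock = 90
Step 2: Check cap of 99 against maximum
Step 3: No records exceed the cap (max 90 <= cap 99), so no capping applies
Step 4: Maximum after transformation = 90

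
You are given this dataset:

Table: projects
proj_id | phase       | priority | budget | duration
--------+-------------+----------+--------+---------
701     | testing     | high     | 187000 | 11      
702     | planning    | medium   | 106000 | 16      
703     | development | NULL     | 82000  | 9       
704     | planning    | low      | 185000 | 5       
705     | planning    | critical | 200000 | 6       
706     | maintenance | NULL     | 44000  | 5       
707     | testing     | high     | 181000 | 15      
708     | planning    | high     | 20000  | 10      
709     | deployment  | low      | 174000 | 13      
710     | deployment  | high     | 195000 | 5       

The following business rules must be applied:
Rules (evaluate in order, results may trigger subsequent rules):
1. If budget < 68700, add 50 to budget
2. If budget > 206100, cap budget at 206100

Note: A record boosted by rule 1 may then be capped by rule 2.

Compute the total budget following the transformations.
1374100

Step 1: Apply rule 1 to records with budget < 68700
  - 2 records get bonus of 50
  - Of these, 0 records then exceed 206100 and get capped
Step 2: Apply rule 2 to records with budget > 206100
  - 0 records (original) are capped
Step 3: Calculate final sum = 1374100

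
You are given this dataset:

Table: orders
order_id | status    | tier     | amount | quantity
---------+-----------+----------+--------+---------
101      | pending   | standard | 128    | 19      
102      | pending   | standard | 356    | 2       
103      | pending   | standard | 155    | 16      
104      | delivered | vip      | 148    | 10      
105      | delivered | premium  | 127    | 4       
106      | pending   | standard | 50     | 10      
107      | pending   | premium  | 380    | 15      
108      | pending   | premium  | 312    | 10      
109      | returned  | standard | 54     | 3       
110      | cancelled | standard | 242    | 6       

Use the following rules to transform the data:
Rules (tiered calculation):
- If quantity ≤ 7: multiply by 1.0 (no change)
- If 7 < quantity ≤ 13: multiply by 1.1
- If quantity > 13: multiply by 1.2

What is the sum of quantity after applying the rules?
108.0

Step 1: Tier 1 (quantity ≤ 7): 4 records, sum = 15 × 1.0 = 15.0
Step 2: Tier 2 (7 < quantity ≤ 13): 3 records, sum = 30 × 1.1 = 33.0
Step 3: Tier 3 (quantity > 13): 3 records, sum = 50 × 1.2 = 60.0
Step 4: Final sum = 15.0 + 33.0 + 60.0 = 108.0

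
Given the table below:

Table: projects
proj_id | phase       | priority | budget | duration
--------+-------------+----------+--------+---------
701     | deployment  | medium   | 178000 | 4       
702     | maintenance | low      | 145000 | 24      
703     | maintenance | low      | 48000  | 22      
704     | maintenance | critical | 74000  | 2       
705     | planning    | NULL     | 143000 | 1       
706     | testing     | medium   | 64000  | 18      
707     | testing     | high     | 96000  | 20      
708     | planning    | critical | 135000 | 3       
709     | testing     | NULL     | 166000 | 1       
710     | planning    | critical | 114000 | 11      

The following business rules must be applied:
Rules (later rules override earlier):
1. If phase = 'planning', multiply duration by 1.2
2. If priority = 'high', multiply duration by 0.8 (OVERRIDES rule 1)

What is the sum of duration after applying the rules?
105.0

Step 1: Rule 2 takes priority for records with priority = 'high'
  - 1 records: 20 × 0.8 = 16.0
Step 2: Rule 1 applies to remaining records with phase = 'planning'
  - 3 records: 15 × 1.2 = 18.0
Step 3: Other records unchanged: 71
Step 4: Final sum = 16.0 + 18.0 + 71 = 105.0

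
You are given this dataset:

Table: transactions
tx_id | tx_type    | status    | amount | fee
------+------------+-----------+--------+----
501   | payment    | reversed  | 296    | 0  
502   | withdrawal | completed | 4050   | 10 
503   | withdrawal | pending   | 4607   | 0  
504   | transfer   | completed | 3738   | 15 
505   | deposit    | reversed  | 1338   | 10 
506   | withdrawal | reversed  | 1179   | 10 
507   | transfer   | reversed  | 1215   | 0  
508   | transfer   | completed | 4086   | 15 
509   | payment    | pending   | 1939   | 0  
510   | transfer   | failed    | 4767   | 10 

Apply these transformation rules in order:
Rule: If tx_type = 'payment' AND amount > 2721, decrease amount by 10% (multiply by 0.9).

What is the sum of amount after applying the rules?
27215

Step 1: Find records where tx_type = 'payment' AND amount > 2721
Step 2: 0 records match, summing to 0
Step 3: After multiplier: 0 × 0.9 = 0.0
Step 4: Unaffected records sum: 27215
Step 5: Final sum = 0.0 + 27215 = 27215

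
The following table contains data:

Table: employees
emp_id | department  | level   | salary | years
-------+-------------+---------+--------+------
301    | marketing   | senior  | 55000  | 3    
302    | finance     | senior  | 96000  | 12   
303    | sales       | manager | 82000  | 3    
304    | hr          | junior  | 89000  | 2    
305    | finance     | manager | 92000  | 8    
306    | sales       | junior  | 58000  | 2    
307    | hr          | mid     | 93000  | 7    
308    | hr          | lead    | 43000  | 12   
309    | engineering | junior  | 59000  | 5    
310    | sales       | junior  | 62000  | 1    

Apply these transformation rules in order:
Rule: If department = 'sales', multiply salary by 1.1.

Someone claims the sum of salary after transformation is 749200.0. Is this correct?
Yes, the result is correct.

Step 1: Calculate the correct sum after transformation
Step 2: Apply multiplier 1.1 to records where department = 'sales'
Step 3: Correct result = 749200.0
Step 4: Claimed result = 749200.0
Step 5: 749200.0 = 749200.0 ✓
Conclusion: The claimed result is correct.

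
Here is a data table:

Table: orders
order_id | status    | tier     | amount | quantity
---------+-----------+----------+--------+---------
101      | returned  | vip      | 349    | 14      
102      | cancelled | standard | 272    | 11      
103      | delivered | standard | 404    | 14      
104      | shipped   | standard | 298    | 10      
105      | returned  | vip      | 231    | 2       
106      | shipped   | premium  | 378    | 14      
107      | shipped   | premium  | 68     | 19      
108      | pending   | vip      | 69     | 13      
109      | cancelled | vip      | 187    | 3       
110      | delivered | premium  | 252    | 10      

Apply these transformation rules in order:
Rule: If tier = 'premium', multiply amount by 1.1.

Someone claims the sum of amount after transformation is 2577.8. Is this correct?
Yes, the result is correct.

Step 1: Calculate the correct sum after transformation
Step 2: Apply multiplier 1.1 to records where tier = 'premium'
Step 3: Correct result = 2577.8
Step 4: Claimed result = 2577.8
Step 5: 2577.8 = 2577.8 ✓
Conclusion: The claimed result is correct.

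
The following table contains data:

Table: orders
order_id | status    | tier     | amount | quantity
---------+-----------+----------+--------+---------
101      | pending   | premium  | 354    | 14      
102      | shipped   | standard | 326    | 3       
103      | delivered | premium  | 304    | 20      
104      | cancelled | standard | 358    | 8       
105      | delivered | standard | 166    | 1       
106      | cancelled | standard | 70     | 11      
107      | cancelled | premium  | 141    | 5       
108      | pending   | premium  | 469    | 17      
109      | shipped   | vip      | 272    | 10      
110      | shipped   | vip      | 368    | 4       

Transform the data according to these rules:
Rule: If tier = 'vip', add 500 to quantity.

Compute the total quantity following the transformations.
1093

Step 1: Count records where tier = 'vip': 2
Step 2: Total bonus added: 2 × 500 = 1000
Step 3: Original sum of quantity: 93
Step 4: Final sum = 93 + 1000 = 1093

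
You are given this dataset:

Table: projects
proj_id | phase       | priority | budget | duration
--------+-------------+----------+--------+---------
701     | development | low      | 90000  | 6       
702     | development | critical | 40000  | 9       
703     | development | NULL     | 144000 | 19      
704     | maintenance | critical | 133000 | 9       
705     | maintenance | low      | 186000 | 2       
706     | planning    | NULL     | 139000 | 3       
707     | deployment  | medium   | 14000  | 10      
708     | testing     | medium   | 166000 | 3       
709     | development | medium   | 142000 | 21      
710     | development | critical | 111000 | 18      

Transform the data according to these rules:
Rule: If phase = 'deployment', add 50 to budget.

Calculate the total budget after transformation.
1165050

Step 1: Count records where phase = 'deployment': 1
Step 2: Total bonus added: 1 × 50 = 50
Step 3: Original sum of budget: 1165000
Step 4: Final sum = 1165000 + 50 = 1165050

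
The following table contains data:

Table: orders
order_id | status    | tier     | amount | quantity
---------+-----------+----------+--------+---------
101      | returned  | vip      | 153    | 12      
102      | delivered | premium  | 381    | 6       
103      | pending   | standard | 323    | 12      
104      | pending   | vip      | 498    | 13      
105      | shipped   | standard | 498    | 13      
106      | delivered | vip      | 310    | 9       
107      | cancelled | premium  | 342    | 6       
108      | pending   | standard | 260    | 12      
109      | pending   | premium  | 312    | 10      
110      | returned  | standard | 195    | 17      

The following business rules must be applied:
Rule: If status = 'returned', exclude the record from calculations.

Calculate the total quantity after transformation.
81

Step 1: Identify records where status = 'returned'
Step 2: The excluded records sum to 29
Step 3: Original total quantity = 110
Step 4: Remaining total = 110 - 29 = 81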